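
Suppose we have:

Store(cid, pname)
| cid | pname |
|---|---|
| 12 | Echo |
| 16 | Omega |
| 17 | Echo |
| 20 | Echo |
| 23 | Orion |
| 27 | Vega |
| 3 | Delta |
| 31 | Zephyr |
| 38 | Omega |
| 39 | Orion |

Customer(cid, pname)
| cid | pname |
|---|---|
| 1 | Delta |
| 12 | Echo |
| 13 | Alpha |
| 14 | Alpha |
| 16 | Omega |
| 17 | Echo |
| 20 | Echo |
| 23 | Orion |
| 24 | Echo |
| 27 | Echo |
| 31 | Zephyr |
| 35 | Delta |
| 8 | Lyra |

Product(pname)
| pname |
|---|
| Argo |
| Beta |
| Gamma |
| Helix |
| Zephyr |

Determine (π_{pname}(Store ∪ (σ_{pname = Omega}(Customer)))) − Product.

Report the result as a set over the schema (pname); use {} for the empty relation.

{Delta, Echo, Omega, Orion, Vega}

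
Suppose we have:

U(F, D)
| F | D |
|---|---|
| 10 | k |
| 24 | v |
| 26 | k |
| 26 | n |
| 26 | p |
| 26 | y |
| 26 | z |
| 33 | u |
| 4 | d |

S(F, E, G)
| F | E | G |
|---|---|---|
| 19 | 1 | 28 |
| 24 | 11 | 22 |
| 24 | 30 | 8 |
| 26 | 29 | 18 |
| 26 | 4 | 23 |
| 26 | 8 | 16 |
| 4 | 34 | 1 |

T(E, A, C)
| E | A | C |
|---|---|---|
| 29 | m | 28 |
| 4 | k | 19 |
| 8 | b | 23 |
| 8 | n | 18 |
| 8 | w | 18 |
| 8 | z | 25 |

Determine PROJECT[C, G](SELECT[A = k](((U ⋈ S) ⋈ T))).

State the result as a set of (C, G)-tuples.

Natural join on F: {(24, v, 11, 22), (24, v, 30, 8), (26, k, 29, 18), (26, k, 4, 23), (26, k, 8, 16), (26, n, 29, 18), (26, n, 4, 23), (26, n, 8, 16), (26, p, 29, 18), (26, p, 4, 23), (26, p, 8, 16), (26, y, 29, 18), (26, y, 4, 23), (26, y, 8, 16), (26, z, 29, 18), (26, z, 4, 23), (26, z, 8, 16), (4, d, 34, 1)}
Natural join on E: {(26, k, 29, 18, m, 28), (26, k, 4, 23, k, 19), (26, k, 8, 16, b, 23), (26, k, 8, 16, n, 18), (26, k, 8, 16, w, 18), (26, k, 8, 16, z, 25), (26, n, 29, 18, m, 28), (26, n, 4, 23, k, 19), (26, n, 8, 16, b, 23), (26, n, 8, 16, n, 18), (26, n, 8, 16, w, 18), (26, n, 8, 16, z, 25), (26, p, 29, 18, m, 28), (26, p, 4, 23, k, 19), (26, p, 8, 16, b, 23), (26, p, 8, 16, n, 18), (26, p, 8, 16, w, 18), (26, p, 8, 16, z, 25), (26, y, 29, 18, m, 28), (26, y, 4, 23, k, 19), (26, y, 8, 16, b, 23), (26, y, 8, 16, n, 18), (26, y, 8, 16, w, 18), (26, y, 8, 16, z, 25), (26, z, 29, 18, m, 28), (26, z, 4, 23, k, 19), (26, z, 8, 16, b, 23), (26, z, 8, 16, n, 18), (26, z, 8, 16, w, 18), (26, z, 8, 16, z, 25)}
σ[A = k]: keep tuples satisfying A = k → {(26, k, 4, 23, k, 19), (26, n, 4, 23, k, 19), (26, p, 4, 23, k, 19), (26, y, 4, 23, k, 19), (26, z, 4, 23, k, 19)}
π[C, G]: project onto (C, G) (4 duplicate(s) eliminated) → {(19, 23)}

{(19, 23)}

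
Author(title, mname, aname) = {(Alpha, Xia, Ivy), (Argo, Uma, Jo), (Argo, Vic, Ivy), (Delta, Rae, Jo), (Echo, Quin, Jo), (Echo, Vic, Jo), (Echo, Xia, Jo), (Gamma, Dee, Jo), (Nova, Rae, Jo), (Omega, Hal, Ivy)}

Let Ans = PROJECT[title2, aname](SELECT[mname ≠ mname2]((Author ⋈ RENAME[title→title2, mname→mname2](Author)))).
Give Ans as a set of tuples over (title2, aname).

ρ[title→title2, mname→mname2]: schema becomes (title2, mname2, aname); tuples unchanged.
Author ⋈ RENAME[title→title2, mname→mname2](Author) (natural join on aname): {(Alpha, Xia, Ivy, Alpha, Xia), (Alpha, Xia, Ivy, Argo, Vic), (Alpha, Xia, Ivy, Omega, Hal), (Argo, Uma, Jo, Argo, Uma), (Argo, Uma, Jo, Delta, Rae), (Argo, Uma, Jo, Echo, Quin), (Argo, Uma, Jo, Echo, Vic), (Argo, Uma, Jo, Echo, Xia), (Argo, Uma, Jo, Gamma, Dee), (Argo, Uma, Jo, Nova, Rae), (Argo, Vic, Ivy, Alpha, Xia), (Argo, Vic, Ivy, Argo, Vic), (Argo, Vic, Ivy, Omega, Hal), (Delta, Rae, Jo, Argo, Uma), (Delta, Rae, Jo, Delta, Rae), (Delta, Rae, Jo, Echo, Quin), (Delta, Rae, Jo, Echo, Vic), (Delta, Rae, Jo, Echo, Xia), (Delta, Rae, Jo, Gamma, Dee), (Delta, Rae, Jo, Nova, Rae), (Echo, Quin, Jo, Argo, Uma), (Echo, Quin, Jo, Delta, Rae), (Echo, Quin, Jo, Echo, Quin), (Echo, Quin, Jo, Echo, Vic), (Echo, Quin, Jo, Echo, Xia), (Echo, Quin, Jo, Gamma, Dee), (Echo, Quin, Jo, Nova, Rae), (Echo, Vic, Jo, Argo, Uma), (Echo, Vic, Jo, Delta, Rae), (Echo, Vic, Jo, Echo, Quin), (Echo, Vic, Jo, Echo, Vic), (Echo, Vic, Jo, Echo, Xia), (Echo, Vic, Jo, Gamma, Dee), (Echo, Vic, Jo, Nova, Rae), (Echo, Xia, Jo, Argo, Uma), (Echo, Xia, Jo, Delta, Rae), (Echo, Xia, Jo, Echo, Quin), (Echo, Xia, Jo, Echo, Vic), (Echo, Xia, Jo, Echo, Xia), (Echo, Xia, Jo, Gamma, Dee), (Echo, Xia, Jo, Nova, Rae), (Gamma, Dee, Jo, Argo, Uma), (Gamma, Dee, Jo, Delta, Rae), (Gamma, Dee, Jo, Echo, Quin), (Gamma, Dee, Jo, Echo, Vic), (Gamma, Dee, Jo, Echo, Xia), (Gamma, Dee, Jo, Gamma, Dee), (Gamma, Dee, Jo, Nova, Rae), (Nova, Rae, Jo, Argo, Uma), (Nova, Rae, Jo, Delta, Rae), (Nova, Rae, Jo, Echo, Quin), (Nova, Rae, Jo, Echo, Vic), (Nova, Rae, Jo, Echo, Xia), (Nova, Rae, Jo, Gamma, Dee), (Nova, Rae, Jo, Nova, Rae), (Omega, Hal, Ivy, Alpha, Xia), (Omega, Hal, Ivy, Argo, Vic), (Omega, Hal, Ivy, Omega, Hal)}
Filtering on mname ≠ mname2 leaves {(Alpha, Xia, Ivy, Argo, Vic), (Alpha, Xia, Ivy, Omega, Hal), (Argo, Uma, Jo, Delta, Rae), (Argo, Uma, Jo, Echo, Quin), (Argo, Uma, Jo, Echo, Vic), (Argo, Uma, Jo, Echo, Xia), (Argo, Uma, Jo, Gamma, Dee), (Argo, Uma, Jo, Nova, Rae), (Argo, Vic, Ivy, Alpha, Xia), (Argo, Vic, Ivy, Omega, Hal), (Delta, Rae, Jo, Argo, Uma), (Delta, Rae, Jo, Echo, Quin), (Delta, Rae, Jo, Echo, Vic), (Delta, Rae, Jo, Echo, Xia), (Delta, Rae, Jo, Gamma, Dee), (Echo, Quin, Jo, Argo, Uma), (Echo, Quin, Jo, Delta, Rae), (Echo, Quin, Jo, Echo, Vic), (Echo, Quin, Jo, Echo, Xia), (Echo, Quin, Jo, Gamma, Dee), (Echo, Quin, Jo, Nova, Rae), (Echo, Vic, Jo, Argo, Uma), (Echo, Vic, Jo, Delta, Rae), (Echo, Vic, Jo, Echo, Quin), (Echo, Vic, Jo, Echo, Xia), (Echo, Vic, Jo, Gamma, Dee), (Echo, Vic, Jo, Nova, Rae), (Echo, Xia, Jo, Argo, Uma), (Echo, Xia, Jo, Delta, Rae), (Echo, Xia, Jo, Echo, Quin), (Echo, Xia, Jo, Echo, Vic), (Echo, Xia, Jo, Gamma, Dee), (Echo, Xia, Jo, Nova, Rae), (Gamma, Dee, Jo, Argo, Uma), (Gamma, Dee, Jo, Delta, Rae), (Gamma, Dee, Jo, Echo, Quin), (Gamma, Dee, Jo, Echo, Vic), (Gamma, Dee, Jo, Echo, Xia), (Gamma, Dee, Jo, Nova, Rae), (Nova, Rae, Jo, Argo, Uma), (Nova, Rae, Jo, Echo, Quin), (Nova, Rae, Jo, Echo, Vic), (Nova, Rae, Jo, Echo, Xia), (Nova, Rae, Jo, Gamma, Dee), (Omega, Hal, Ivy, Alpha, Xia), (Omega, Hal, Ivy, Argo, Vic)}.
Keep only column(s) title2, aname (38 duplicate(s) eliminated): {(Alpha, Ivy), (Argo, Ivy), (Argo, Jo), (Delta, Jo), (Echo, Jo), (Gamma, Jo), (Nova, Jo), (Omega, Ivy)}

{(Alpha, Ivy), (Argo, Ivy), (Argo, Jo), (Delta, Jo), (Echo, Jo), (Gamma, Jo), (Nova, Jo), (Omega, Ivy)}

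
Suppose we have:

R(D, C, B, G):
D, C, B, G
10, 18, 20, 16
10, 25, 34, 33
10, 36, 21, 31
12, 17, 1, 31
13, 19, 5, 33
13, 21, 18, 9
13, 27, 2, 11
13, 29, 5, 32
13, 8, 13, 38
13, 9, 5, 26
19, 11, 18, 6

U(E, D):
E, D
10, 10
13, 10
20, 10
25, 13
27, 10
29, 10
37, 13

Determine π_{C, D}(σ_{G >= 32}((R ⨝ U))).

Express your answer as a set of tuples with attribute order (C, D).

{(19, 13), (25, 10), (29, 13), (8, 13)}

Natural join on D: {(10, 18, 20, 16, 10), (10, 18, 20, 16, 13), (10, 18, 20, 16, 20), (10, 18, 20, 16, 27), (10, 18, 20, 16, 29), (10, 25, 34, 33, 10), (10, 25, 34, 33, 13), (10, 25, 34, 33, 20), (10, 25, 34, 33, 27), (10, 25, 34, 33, 29), (10, 36, 21, 31, 10), (10, 36, 21, 31, 13), (10, 36, 21, 31, 20), (10, 36, 21, 31, 27), (10, 36, 21, 31, 29), (13, 19, 5, 33, 25), (13, 19, 5, 33, 37), (13, 21, 18, 9, 25), (13, 21, 18, 9, 37), (13, 27, 2, 11, 25), (13, 27, 2, 11, 37), (13, 29, 5, 32, 25), (13, 29, 5, 32, 37), (13, 8, 13, 38, 25), (13, 8, 13, 38, 37), (13, 9, 5, 26, 25), (13, 9, 5, 26, 37)}
Apply σ_{G >= 32}; surviving tuples: {(10, 25, 34, 33, 10), (10, 25, 34, 33, 13), (10, 25, 34, 33, 20), (10, 25, 34, 33, 27), (10, 25, 34, 33, 29), (13, 19, 5, 33, 25), (13, 19, 5, 33, 37), (13, 29, 5, 32, 25), (13, 29, 5, 32, 37), (13, 8, 13, 38, 25), (13, 8, 13, 38, 37)}
π[C, D]: project onto (C, D) (7 duplicate(s) eliminated) → {(19, 13), (25, 10), (29, 13), (8, 13)}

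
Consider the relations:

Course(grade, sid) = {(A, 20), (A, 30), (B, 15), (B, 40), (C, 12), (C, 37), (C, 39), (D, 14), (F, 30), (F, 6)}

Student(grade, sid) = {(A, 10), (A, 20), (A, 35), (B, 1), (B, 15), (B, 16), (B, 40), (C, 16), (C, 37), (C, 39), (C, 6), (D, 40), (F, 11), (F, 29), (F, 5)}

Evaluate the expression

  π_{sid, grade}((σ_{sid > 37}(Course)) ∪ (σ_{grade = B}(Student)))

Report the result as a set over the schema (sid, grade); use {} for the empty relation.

σ[sid > 37]: keep tuples satisfying sid > 37 → {(B, 40), (C, 39)}
σ[grade = B]: keep tuples satisfying grade = B → {(B, 1), (B, 15), (B, 16), (B, 40)}
Set union of the two operands is {(B, 1), (B, 15), (B, 16), (B, 40), (C, 39)}.
π[sid, grade]: project onto (sid, grade) → {(1, B), (15, B), (16, B), (39, C), (40, B)}

{(1, B), (15, B), (16, B), (39, C), (40, B)}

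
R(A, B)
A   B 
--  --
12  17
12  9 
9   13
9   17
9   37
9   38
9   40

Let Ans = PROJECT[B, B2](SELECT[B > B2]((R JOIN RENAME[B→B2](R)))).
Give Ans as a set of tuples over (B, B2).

ρ[B→B2]: schema becomes (A, B2); tuples unchanged.
Joining R and RENAME[B→B2](R) on A yields {(12, 17, 17), (12, 17, 9), (12, 9, 17), (12, 9, 9), (9, 13, 13), (9, 13, 17), (9, 13, 37), (9, 13, 38), (9, 13, 40), (9, 17, 13), (9, 17, 17), (9, 17, 37), (9, 17, 38), (9, 17, 40), (9, 37, 13), (9, 37, 17), (9, 37, 37), (9, 37, 38), (9, 37, 40), (9, 38, 13), (9, 38, 17), (9, 38, 37), (9, 38, 38), (9, 38, 40), (9, 40, 13), (9, 40, 17), (9, 40, 37), (9, 40, 38), (9, 40, 40)}.
Selection B > B2: {(12, 17, 9), (9, 17, 13), (9, 37, 13), (9, 37, 17), (9, 38, 13), (9, 38, 17), (9, 38, 37), (9, 40, 13), (9, 40, 17), (9, 40, 37), (9, 40, 38)}
π[B, B2]: project onto (B, B2) → {(17, 13), (17, 9), (37, 13), (37, 17), (38, 13), (38, 17), (38, 37), (40, 13), (40, 17), (40, 37), (40, 38)}

{(17, 13), (17, 9), (37, 13), (37, 17), (38, 13), (38, 17), (38, 37), (40, 13), (40, 17), (40, 37), (40, 38)}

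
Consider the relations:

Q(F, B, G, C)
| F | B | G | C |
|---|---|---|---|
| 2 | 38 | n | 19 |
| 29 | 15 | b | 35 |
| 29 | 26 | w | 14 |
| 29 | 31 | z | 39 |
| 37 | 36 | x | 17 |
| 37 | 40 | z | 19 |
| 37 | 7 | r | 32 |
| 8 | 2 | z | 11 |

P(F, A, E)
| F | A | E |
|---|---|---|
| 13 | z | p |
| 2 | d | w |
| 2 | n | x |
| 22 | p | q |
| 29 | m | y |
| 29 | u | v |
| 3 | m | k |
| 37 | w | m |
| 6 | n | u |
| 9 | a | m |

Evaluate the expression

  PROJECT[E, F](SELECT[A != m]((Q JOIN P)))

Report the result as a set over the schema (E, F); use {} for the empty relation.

{(m, 37), (v, 29), (w, 2), (x, 2)}

Q ⋈ P (natural join on F): {(2, 38, n, 19, d, w), (2, 38, n, 19, n, x), (29, 15, b, 35, m, y), (29, 15, b, 35, u, v), (29, 26, w, 14, m, y), (29, 26, w, 14, u, v), (29, 31, z, 39, m, y), (29, 31, z, 39, u, v), (37, 36, x, 17, w, m), (37, 40, z, 19, w, m), (37, 7, r, 32, w, m)}
Filtering on A != m leaves {(2, 38, n, 19, d, w), (2, 38, n, 19, n, x), (29, 15, b, 35, u, v), (29, 26, w, 14, u, v), (29, 31, z, 39, u, v), (37, 36, x, 17, w, m), (37, 40, z, 19, w, m), (37, 7, r, 32, w, m)}.
Projecting to E, F (4 duplicate(s) eliminated): {(m, 37), (v, 29), (w, 2), (x, 2)}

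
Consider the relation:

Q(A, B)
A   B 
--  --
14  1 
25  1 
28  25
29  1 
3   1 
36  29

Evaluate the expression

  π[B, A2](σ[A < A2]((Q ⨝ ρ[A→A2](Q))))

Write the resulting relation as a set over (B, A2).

{(1, 14), (1, 25), (1, 29)}

ρ[A→A2]: schema becomes (A2, B); tuples unchanged.
Natural join on B: {(14, 1, 14), (14, 1, 25), (14, 1, 29), (14, 1, 3), (25, 1, 14), (25, 1, 25), (25, 1, 29), (25, 1, 3), (28, 25, 28), (29, 1, 14), (29, 1, 25), (29, 1, 29), (29, 1, 3), (3, 1, 14), (3, 1, 25), (3, 1, 29), (3, 1, 3), (36, 29, 36)}
σ[A < A2]: keep tuples satisfying A < A2 → {(14, 1, 25), (14, 1, 29), (25, 1, 29), (3, 1, 14), (3, 1, 25), (3, 1, 29)}
π[B, A2]: project onto (B, A2) (3 duplicate(s) eliminated) → {(1, 14), (1, 25), (1, 29)}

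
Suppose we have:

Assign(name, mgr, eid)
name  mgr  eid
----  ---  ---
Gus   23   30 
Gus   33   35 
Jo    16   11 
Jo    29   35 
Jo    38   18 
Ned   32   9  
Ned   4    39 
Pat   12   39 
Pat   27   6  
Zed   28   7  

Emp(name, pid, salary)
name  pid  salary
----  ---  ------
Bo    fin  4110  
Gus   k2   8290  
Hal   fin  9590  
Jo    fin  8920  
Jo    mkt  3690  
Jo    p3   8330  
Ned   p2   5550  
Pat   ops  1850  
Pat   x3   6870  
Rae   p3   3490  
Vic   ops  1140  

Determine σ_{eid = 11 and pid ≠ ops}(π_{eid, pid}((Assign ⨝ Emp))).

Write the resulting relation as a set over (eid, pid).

{(11, fin), (11, mkt), (11, p3)}

Joining Assign and Emp on name yields {(Gus, 23, 30, k2, 8290), (Gus, 33, 35, k2, 8290), (Jo, 16, 11, fin, 8920), (Jo, 16, 11, mkt, 3690), (Jo, 16, 11, p3, 8330), (Jo, 29, 35, fin, 8920), (Jo, 29, 35, mkt, 3690), (Jo, 29, 35, p3, 8330), (Jo, 38, 18, fin, 8920), (Jo, 38, 18, mkt, 3690), (Jo, 38, 18, p3, 8330), (Ned, 32, 9, p2, 5550), (Ned, 4, 39, p2, 5550), (Pat, 12, 39, ops, 1850), (Pat, 12, 39, x3, 6870), (Pat, 27, 6, ops, 1850), (Pat, 27, 6, x3, 6870)}.
Keep only column(s) eid, pid: {(11, fin), (11, mkt), (11, p3), (18, fin), (18, mkt), (18, p3), (30, k2), (35, fin), (35, k2), (35, mkt), (35, p3), (39, ops), (39, p2), (39, x3), (6, ops), (6, x3), (9, p2)}
Selection eid = 11 and pid ≠ ops: {(11, fin), (11, mkt), (11, p3)}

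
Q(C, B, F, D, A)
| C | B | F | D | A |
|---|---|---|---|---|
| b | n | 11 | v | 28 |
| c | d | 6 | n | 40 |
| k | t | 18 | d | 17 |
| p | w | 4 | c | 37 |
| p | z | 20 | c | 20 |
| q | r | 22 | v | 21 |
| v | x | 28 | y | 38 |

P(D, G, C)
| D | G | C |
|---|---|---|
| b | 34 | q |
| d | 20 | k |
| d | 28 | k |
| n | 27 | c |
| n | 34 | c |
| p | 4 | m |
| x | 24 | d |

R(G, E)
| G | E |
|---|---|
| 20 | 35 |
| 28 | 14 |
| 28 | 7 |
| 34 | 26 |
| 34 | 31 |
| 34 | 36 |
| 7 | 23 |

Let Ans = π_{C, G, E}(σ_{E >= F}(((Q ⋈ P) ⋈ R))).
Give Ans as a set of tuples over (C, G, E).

Joining Q and P on C, D yields {(c, d, 6, n, 40, 27), (c, d, 6, n, 40, 34), (k, t, 18, d, 17, 20), (k, t, 18, d, 17, 28)}.
Joining (Q ⋈ P) and R on G yields {(c, d, 6, n, 40, 34, 26), (c, d, 6, n, 40, 34, 31), (c, d, 6, n, 40, 34, 36), (k, t, 18, d, 17, 20, 35), (k, t, 18, d, 17, 28, 14), (k, t, 18, d, 17, 28, 7)}.
Filtering on E >= F leaves {(c, d, 6, n, 40, 34, 26), (c, d, 6, n, 40, 34, 31), (c, d, 6, n, 40, 34, 36), (k, t, 18, d, 17, 20, 35)}.
Keep only column(s) C, G, E: {(c, 34, 26), (c, 34, 31), (c, 34, 36), (k, 20, 35)}

{(c, 34, 26), (c, 34, 31), (c, 34, 36), (k, 20, 35)}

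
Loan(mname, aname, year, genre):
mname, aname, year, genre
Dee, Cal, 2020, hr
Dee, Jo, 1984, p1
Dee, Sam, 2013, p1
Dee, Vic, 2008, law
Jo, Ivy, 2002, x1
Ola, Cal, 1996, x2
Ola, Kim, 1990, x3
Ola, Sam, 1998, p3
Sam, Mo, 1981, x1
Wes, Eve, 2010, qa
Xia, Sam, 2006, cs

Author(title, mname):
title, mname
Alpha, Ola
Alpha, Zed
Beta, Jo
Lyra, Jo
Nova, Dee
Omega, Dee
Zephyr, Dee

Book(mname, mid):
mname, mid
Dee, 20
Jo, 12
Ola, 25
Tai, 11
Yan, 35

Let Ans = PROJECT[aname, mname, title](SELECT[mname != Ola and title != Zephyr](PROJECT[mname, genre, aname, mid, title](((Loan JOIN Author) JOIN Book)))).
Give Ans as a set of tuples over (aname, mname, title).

Loan ⋈ Author (natural join on mname): {(Dee, Cal, 2020, hr, Nova), (Dee, Cal, 2020, hr, Omega), (Dee, Cal, 2020, hr, Zephyr), (Dee, Jo, 1984, p1, Nova), (Dee, Jo, 1984, p1, Omega), (Dee, Jo, 1984, p1, Zephyr), (Dee, Sam, 2013, p1, Nova), (Dee, Sam, 2013, p1, Omega), (Dee, Sam, 2013, p1, Zephyr), (Dee, Vic, 2008, law, Nova), (Dee, Vic, 2008, law, Omega), (Dee, Vic, 2008, law, Zephyr), (Jo, Ivy, 2002, x1, Beta), (Jo, Ivy, 2002, x1, Lyra), (Ola, Cal, 1996, x2, Alpha), (Ola, Kim, 1990, x3, Alpha), (Ola, Sam, 1998, p3, Alpha)}
(Loan JOIN Author) ⋈ Book (natural join on mname): {(Dee, Cal, 2020, hr, Nova, 20), (Dee, Cal, 2020, hr, Omega, 20), (Dee, Cal, 2020, hr, Zephyr, 20), (Dee, Jo, 1984, p1, Nova, 20), (Dee, Jo, 1984, p1, Omega, 20), (Dee, Jo, 1984, p1, Zephyr, 20), (Dee, Sam, 2013, p1, Nova, 20), (Dee, Sam, 2013, p1, Omega, 20), (Dee, Sam, 2013, p1, Zephyr, 20), (Dee, Vic, 2008, law, Nova, 20), (Dee, Vic, 2008, law, Omega, 20), (Dee, Vic, 2008, law, Zephyr, 20), (Jo, Ivy, 2002, x1, Beta, 12), (Jo, Ivy, 2002, x1, Lyra, 12), (Ola, Cal, 1996, x2, Alpha, 25), (Ola, Kim, 1990, x3, Alpha, 25), (Ola, Sam, 1998, p3, Alpha, 25)}
π[mname, genre, aname, mid, title]: project onto (mname, genre, aname, mid, title) → {(Dee, hr, Cal, 20, Nova), (Dee, hr, Cal, 20, Omega), (Dee, hr, Cal, 20, Zephyr), (Dee, law, Vic, 20, Nova), (Dee, law, Vic, 20, Omega), (Dee, law, Vic, 20, Zephyr), (Dee, p1, Jo, 20, Nova), (Dee, p1, Jo, 20, Omega), (Dee, p1, Jo, 20, Zephyr), (Dee, p1, Sam, 20, Nova), (Dee, p1, Sam, 20, Omega), (Dee, p1, Sam, 20, Zephyr), (Jo, x1, Ivy, 12, Beta), (Jo, x1, Ivy, 12, Lyra), (Ola, p3, Sam, 25, Alpha), (Ola, x2, Cal, 25, Alpha), (Ola, x3, Kim, 25, Alpha)}
Filtering on mname != Ola and title != Zephyr leaves {(Dee, hr, Cal, 20, Nova), (Dee, hr, Cal, 20, Omega), (Dee, law, Vic, 20, Nova), (Dee, law, Vic, 20, Omega), (Dee, p1, Jo, 20, Nova), (Dee, p1, Jo, 20, Omega), (Dee, p1, Sam, 20, Nova), (Dee, p1, Sam, 20, Omega), (Jo, x1, Ivy, 12, Beta), (Jo, x1, Ivy, 12, Lyra)}.
π[aname, mname, title]: project onto (aname, mname, title) → {(Cal, Dee, Nova), (Cal, Dee, Omega), (Ivy, Jo, Beta), (Ivy, Jo, Lyra), (Jo, Dee, Nova), (Jo, Dee, Omega), (Sam, Dee, Nova), (Sam, Dee, Omega), (Vic, Dee, Nova), (Vic, Dee, Omega)}

{(Cal, Dee, Nova), (Cal, Dee, Omega), (Ivy, Jo, Beta), (Ivy, Jo, Lyra), (Jo, Dee, Nova), (Jo, Dee, Omega), (Sam, Dee, Nova), (Sam, Dee, Omega), (Vic, Dee, Nova), (Vic, Dee, Omega)}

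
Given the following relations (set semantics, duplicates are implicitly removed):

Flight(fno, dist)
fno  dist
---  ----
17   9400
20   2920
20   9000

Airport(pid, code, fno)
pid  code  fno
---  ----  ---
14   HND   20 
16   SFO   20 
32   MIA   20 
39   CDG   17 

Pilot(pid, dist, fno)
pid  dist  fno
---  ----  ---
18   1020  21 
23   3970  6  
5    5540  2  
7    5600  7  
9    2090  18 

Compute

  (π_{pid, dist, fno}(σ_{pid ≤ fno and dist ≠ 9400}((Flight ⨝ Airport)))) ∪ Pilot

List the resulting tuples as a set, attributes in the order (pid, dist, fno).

{(14, 2920, 20), (14, 9000, 20), (16, 2920, 20), (16, 9000, 20), (18, 1020, 21), (23, 3970, 6), (5, 5540, 2), (7, 5600, 7), (9, 2090, 18)}

Joining Flight and Airport on fno yields {(17, 9400, 39, CDG), (20, 2920, 14, HND), (20, 2920, 16, SFO), (20, 2920, 32, MIA), (20, 9000, 14, HND), (20, 9000, 16, SFO), (20, 9000, 32, MIA)}.
Apply σ_{pid ≤ fno and dist ≠ 9400}; surviving tuples: {(20, 2920, 14, HND), (20, 2920, 16, SFO), (20, 9000, 14, HND), (20, 9000, 16, SFO)}
π[pid, dist, fno]: project onto (pid, dist, fno) → {(14, 2920, 20), (14, 9000, 20), (16, 2920, 20), (16, 9000, 20)}
Set union of the two operands is {(14, 2920, 20), (14, 9000, 20), (16, 2920, 20), (16, 9000, 20), (18, 1020, 21), (23, 3970, 6), (5, 5540, 2), (7, 5600, 7), (9, 2090, 18)}.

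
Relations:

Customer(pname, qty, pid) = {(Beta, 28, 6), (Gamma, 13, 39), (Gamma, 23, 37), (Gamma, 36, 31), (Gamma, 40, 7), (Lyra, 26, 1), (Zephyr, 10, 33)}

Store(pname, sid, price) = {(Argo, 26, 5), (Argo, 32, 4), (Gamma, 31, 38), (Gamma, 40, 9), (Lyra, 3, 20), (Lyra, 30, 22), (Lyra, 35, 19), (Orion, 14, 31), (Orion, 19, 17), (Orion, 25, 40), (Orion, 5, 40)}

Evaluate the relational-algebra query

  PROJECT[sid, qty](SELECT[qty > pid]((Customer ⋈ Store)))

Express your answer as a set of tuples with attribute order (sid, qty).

Customer ⋈ Store (natural join on pname): {(Gamma, 13, 39, 31, 38), (Gamma, 13, 39, 40, 9), (Gamma, 23, 37, 31, 38), (Gamma, 23, 37, 40, 9), (Gamma, 36, 31, 31, 38), (Gamma, 36, 31, 40, 9), (Gamma, 40, 7, 31, 38), (Gamma, 40, 7, 40, 9), (Lyra, 26, 1, 3, 20), (Lyra, 26, 1, 30, 22), (Lyra, 26, 1, 35, 19)}
Selection qty > pid: {(Gamma, 36, 31, 31, 38), (Gamma, 36, 31, 40, 9), (Gamma, 40, 7, 31, 38), (Gamma, 40, 7, 40, 9), (Lyra, 26, 1, 3, 20), (Lyra, 26, 1, 30, 22), (Lyra, 26, 1, 35, 19)}
π[sid, qty]: project onto (sid, qty) → {(3, 26), (30, 26), (31, 36), (31, 40), (35, 26), (40, 36), (40, 40)}

{(3, 26), (30, 26), (31, 36), (31, 40), (35, 26), (40, 36), (40, 40)}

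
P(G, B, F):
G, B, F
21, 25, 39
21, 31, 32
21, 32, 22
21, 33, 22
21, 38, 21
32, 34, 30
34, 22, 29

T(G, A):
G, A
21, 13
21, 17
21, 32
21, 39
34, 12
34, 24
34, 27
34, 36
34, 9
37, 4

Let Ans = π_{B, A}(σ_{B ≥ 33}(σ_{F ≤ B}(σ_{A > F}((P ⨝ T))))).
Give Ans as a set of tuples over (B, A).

P ⋈ T (natural join on G): {(21, 25, 39, 13), (21, 25, 39, 17), (21, 25, 39, 32), (21, 25, 39, 39), (21, 31, 32, 13), (21, 31, 32, 17), (21, 31, 32, 32), (21, 31, 32, 39), (21, 32, 22, 13), (21, 32, 22, 17), (21, 32, 22, 32), (21, 32, 22, 39), (21, 33, 22, 13), (21, 33, 22, 17), (21, 33, 22, 32), (21, 33, 22, 39), (21, 38, 21, 13), (21, 38, 21, 17), (21, 38, 21, 32), (21, 38, 21, 39), (34, 22, 29, 12), (34, 22, 29, 24), (34, 22, 29, 27), (34, 22, 29, 36), (34, 22, 29, 9)}
Filtering on A > F leaves {(21, 31, 32, 39), (21, 32, 22, 32), (21, 32, 22, 39), (21, 33, 22, 32), (21, 33, 22, 39), (21, 38, 21, 32), (21, 38, 21, 39), (34, 22, 29, 36)}.
Filtering on F ≤ B leaves {(21, 32, 22, 32), (21, 32, 22, 39), (21, 33, 22, 32), (21, 33, 22, 39), (21, 38, 21, 32), (21, 38, 21, 39)}.
Filtering on B ≥ 33 leaves {(21, 33, 22, 32), (21, 33, 22, 39), (21, 38, 21, 32), (21, 38, 21, 39)}.
π[B, A]: project onto (B, A) → {(33, 32), (33, 39), (38, 32), (38, 39)}

{(33, 32), (33, 39), (38, 32), (38, 39)}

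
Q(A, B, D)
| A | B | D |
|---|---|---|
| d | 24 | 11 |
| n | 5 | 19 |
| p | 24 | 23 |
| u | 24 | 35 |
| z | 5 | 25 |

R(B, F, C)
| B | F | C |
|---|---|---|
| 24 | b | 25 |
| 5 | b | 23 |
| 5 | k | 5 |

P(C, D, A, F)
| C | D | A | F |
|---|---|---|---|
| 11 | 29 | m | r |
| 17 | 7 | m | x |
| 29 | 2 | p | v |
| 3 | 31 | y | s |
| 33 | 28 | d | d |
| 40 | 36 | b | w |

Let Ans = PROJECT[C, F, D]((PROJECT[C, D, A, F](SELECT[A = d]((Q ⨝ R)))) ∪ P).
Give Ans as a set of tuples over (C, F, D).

Joining Q and R on B yields {(d, 24, 11, b, 25), (n, 5, 19, b, 23), (n, 5, 19, k, 5), (p, 24, 23, b, 25), (u, 24, 35, b, 25), (z, 5, 25, b, 23), (z, 5, 25, k, 5)}.
Apply σ_{A = d}; surviving tuples: {(d, 24, 11, b, 25)}
π_{C, D, A, F} gives {(25, 11, d, b)}.
Set union of the two operands is {(11, 29, m, r), (17, 7, m, x), (25, 11, d, b), (29, 2, p, v), (3, 31, y, s), (33, 28, d, d), (40, 36, b, w)}.
π_{C, F, D} gives {(11, r, 29), (17, x, 7), (25, b, 11), (29, v, 2), (3, s, 31), (33, d, 28), (40, w, 36)}.

{(11, r, 29), (17, x, 7), (25, b, 11), (29, v, 2), (3, s, 31), (33, d, 28), (40, w, 36)}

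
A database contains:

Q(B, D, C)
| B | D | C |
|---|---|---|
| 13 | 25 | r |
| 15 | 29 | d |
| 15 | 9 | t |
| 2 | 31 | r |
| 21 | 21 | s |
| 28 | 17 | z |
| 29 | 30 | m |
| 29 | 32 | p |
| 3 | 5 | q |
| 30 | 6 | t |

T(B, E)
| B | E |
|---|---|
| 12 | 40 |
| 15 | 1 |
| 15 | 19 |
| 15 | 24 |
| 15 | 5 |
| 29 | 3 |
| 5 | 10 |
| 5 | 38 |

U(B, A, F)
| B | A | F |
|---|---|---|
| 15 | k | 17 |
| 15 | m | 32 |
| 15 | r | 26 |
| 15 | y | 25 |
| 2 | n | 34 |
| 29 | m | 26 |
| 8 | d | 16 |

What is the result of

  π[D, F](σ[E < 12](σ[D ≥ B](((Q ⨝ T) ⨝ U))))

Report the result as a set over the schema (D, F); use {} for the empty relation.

{(29, 17), (29, 25), (29, 26), (29, 32), (30, 26), (32, 26)}

Joining Q and T on B yields {(15, 29, d, 1), (15, 29, d, 19), (15, 29, d, 24), (15, 29, d, 5), (15, 9, t, 1), (15, 9, t, 19), (15, 9, t, 24), (15, 9, t, 5), (29, 30, m, 3), (29, 32, p, 3)}.
Joining (Q ⨝ T) and U on B yields {(15, 29, d, 1, k, 17), (15, 29, d, 1, m, 32), (15, 29, d, 1, r, 26), (15, 29, d, 1, y, 25), (15, 29, d, 19, k, 17), (15, 29, d, 19, m, 32), (15, 29, d, 19, r, 26), (15, 29, d, 19, y, 25), (15, 29, d, 24, k, 17), (15, 29, d, 24, m, 32), (15, 29, d, 24, r, 26), (15, 29, d, 24, y, 25), (15, 29, d, 5, k, 17), (15, 29, d, 5, m, 32), (15, 29, d, 5, r, 26), (15, 29, d, 5, y, 25), (15, 9, t, 1, k, 17), (15, 9, t, 1, m, 32), (15, 9, t, 1, r, 26), (15, 9, t, 1, y, 25), (15, 9, t, 19, k, 17), (15, 9, t, 19, m, 32), (15, 9, t, 19, r, 26), (15, 9, t, 19, y, 25), (15, 9, t, 24, k, 17), (15, 9, t, 24, m, 32), (15, 9, t, 24, r, 26), (15, 9, t, 24, y, 25), (15, 9, t, 5, k, 17), (15, 9, t, 5, m, 32), (15, 9, t, 5, r, 26), (15, 9, t, 5, y, 25), (29, 30, m, 3, m, 26), (29, 32, p, 3, m, 26)}.
Apply σ_{D ≥ B}; surviving tuples: {(15, 29, d, 1, k, 17), (15, 29, d, 1, m, 32), (15, 29, d, 1, r, 26), (15, 29, d, 1, y, 25), (15, 29, d, 19, k, 17), (15, 29, d, 19, m, 32), (15, 29, d, 19, r, 26), (15, 29, d, 19, y, 25), (15, 29, d, 24, k, 17), (15, 29, d, 24, m, 32), (15, 29, d, 24, r, 26), (15, 29, d, 24, y, 25), (15, 29, d, 5, k, 17), (15, 29, d, 5, m, 32), (15, 29, d, 5, r, 26), (15, 29, d, 5, y, 25), (29, 30, m, 3, m, 26), (29, 32, p, 3, m, 26)}
Apply σ_{E < 12}; surviving tuples: {(15, 29, d, 1, k, 17), (15, 29, d, 1, m, 32), (15, 29, d, 1, r, 26), (15, 29, d, 1, y, 25), (15, 29, d, 5, k, 17), (15, 29, d, 5, m, 32), (15, 29, d, 5, r, 26), (15, 29, d, 5, y, 25), (29, 30, m, 3, m, 26), (29, 32, p, 3, m, 26)}
π_{D, F} gives {(29, 17), (29, 25), (29, 26), (29, 32), (30, 26), (32, 26)} (4 duplicate(s) eliminated).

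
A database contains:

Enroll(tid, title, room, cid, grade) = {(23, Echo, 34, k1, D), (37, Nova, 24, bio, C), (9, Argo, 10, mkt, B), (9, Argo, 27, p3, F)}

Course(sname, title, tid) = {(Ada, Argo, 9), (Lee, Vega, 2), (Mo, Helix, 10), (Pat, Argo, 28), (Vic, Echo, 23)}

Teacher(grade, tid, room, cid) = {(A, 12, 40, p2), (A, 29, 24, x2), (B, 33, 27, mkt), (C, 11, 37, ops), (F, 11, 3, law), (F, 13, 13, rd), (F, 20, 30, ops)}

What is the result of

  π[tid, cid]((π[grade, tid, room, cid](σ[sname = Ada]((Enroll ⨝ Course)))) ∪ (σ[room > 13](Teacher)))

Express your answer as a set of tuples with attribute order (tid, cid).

Joining Enroll and Course on tid, title yields {(23, Echo, 34, k1, D, Vic), (9, Argo, 10, mkt, B, Ada), (9, Argo, 27, p3, F, Ada)}.
Selection sname = Ada: {(9, Argo, 10, mkt, B, Ada), (9, Argo, 27, p3, F, Ada)}
Keep only column(s) grade, tid, room, cid: {(B, 9, 10, mkt), (F, 9, 27, p3)}
Selection room > 13: {(A, 12, 40, p2), (A, 29, 24, x2), (B, 33, 27, mkt), (C, 11, 37, ops), (F, 20, 30, ops)}
Union: {(B, 9, 10, mkt), (F, 9, 27, p3)} with {(A, 12, 40, p2), (A, 29, 24, x2), (B, 33, 27, mkt), (C, 11, 37, ops), (F, 20, 30, ops)} → {(A, 12, 40, p2), (A, 29, 24, x2), (B, 33, 27, mkt), (B, 9, 10, mkt), (C, 11, 37, ops), (F, 20, 30, ops), (F, 9, 27, p3)}
Keep only column(s) tid, cid: {(11, ops), (12, p2), (20, ops), (29, x2), (33, mkt), (9, mkt), (9, p3)}

{(11, ops), (12, p2), (20, ops), (29, x2), (33, mkt), (9, mkt), (9, p3)}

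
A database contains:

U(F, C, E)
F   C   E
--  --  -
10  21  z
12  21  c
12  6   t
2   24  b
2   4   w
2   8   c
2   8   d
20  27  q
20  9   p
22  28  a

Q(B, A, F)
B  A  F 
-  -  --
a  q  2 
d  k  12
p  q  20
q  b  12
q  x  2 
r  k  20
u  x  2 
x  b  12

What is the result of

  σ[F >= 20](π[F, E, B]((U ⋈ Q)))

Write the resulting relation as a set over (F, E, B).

{(20, p, p), (20, p, r), (20, q, p), (20, q, r)}

Natural join on F: {(12, 21, c, d, k), (12, 21, c, q, b), (12, 21, c, x, b), (12, 6, t, d, k), (12, 6, t, q, b), (12, 6, t, x, b), (2, 24, b, a, q), (2, 24, b, q, x), (2, 24, b, u, x), (2, 4, w, a, q), (2, 4, w, q, x), (2, 4, w, u, x), (2, 8, c, a, q), (2, 8, c, q, x), (2, 8, c, u, x), (2, 8, d, a, q), (2, 8, d, q, x), (2, 8, d, u, x), (20, 27, q, p, q), (20, 27, q, r, k), (20, 9, p, p, q), (20, 9, p, r, k)}
Projecting to F, E, B: {(12, c, d), (12, c, q), (12, c, x), (12, t, d), (12, t, q), (12, t, x), (2, b, a), (2, b, q), (2, b, u), (2, c, a), (2, c, q), (2, c, u), (2, d, a), (2, d, q), (2, d, u), (2, w, a), (2, w, q), (2, w, u), (20, p, p), (20, p, r), (20, q, p), (20, q, r)}
Filtering on F >= 20 leaves {(20, p, p), (20, p, r), (20, q, p), (20, q, r)}.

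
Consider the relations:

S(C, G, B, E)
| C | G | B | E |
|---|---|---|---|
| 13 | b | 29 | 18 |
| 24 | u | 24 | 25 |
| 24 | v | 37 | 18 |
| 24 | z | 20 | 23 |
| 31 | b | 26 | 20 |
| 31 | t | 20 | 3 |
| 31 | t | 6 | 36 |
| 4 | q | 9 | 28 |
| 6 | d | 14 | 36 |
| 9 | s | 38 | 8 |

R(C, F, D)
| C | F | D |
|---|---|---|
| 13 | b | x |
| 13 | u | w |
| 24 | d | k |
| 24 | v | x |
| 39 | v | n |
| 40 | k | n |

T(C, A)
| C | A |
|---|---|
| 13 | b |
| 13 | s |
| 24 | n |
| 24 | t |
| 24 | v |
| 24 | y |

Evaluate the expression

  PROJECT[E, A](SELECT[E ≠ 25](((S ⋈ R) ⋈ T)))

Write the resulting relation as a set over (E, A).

Natural join on C: {(13, b, 29, 18, b, x), (13, b, 29, 18, u, w), (24, u, 24, 25, d, k), (24, u, 24, 25, v, x), (24, v, 37, 18, d, k), (24, v, 37, 18, v, x), (24, z, 20, 23, d, k), (24, z, 20, 23, v, x)}
Natural join on C: {(13, b, 29, 18, b, x, b), (13, b, 29, 18, b, x, s), (13, b, 29, 18, u, w, b), (13, b, 29, 18, u, w, s), (24, u, 24, 25, d, k, n), (24, u, 24, 25, d, k, t), (24, u, 24, 25, d, k, v), (24, u, 24, 25, d, k, y), (24, u, 24, 25, v, x, n), (24, u, 24, 25, v, x, t), (24, u, 24, 25, v, x, v), (24, u, 24, 25, v, x, y), (24, v, 37, 18, d, k, n), (24, v, 37, 18, d, k, t), (24, v, 37, 18, d, k, v), (24, v, 37, 18, d, k, y), (24, v, 37, 18, v, x, n), (24, v, 37, 18, v, x, t), (24, v, 37, 18, v, x, v), (24, v, 37, 18, v, x, y), (24, z, 20, 23, d, k, n), (24, z, 20, 23, d, k, t), (24, z, 20, 23, d, k, v), (24, z, 20, 23, d, k, y), (24, z, 20, 23, v, x, n), (24, z, 20, 23, v, x, t), (24, z, 20, 23, v, x, v), (24, z, 20, 23, v, x, y)}
Apply σ_{E ≠ 25}; surviving tuples: {(13, b, 29, 18, b, x, b), (13, b, 29, 18, b, x, s), (13, b, 29, 18, u, w, b), (13, b, 29, 18, u, w, s), (24, v, 37, 18, d, k, n), (24, v, 37, 18, d, k, t), (24, v, 37, 18, d, k, v), (24, v, 37, 18, d, k, y), (24, v, 37, 18, v, x, n), (24, v, 37, 18, v, x, t), (24, v, 37, 18, v, x, v), (24, v, 37, 18, v, x, y), (24, z, 20, 23, d, k, n), (24, z, 20, 23, d, k, t), (24, z, 20, 23, d, k, v), (24, z, 20, 23, d, k, y), (24, z, 20, 23, v, x, n), (24, z, 20, 23, v, x, t), (24, z, 20, 23, v, x, v), (24, z, 20, 23, v, x, y)}
Projecting to E, A (10 duplicate(s) eliminated): {(18, b), (18, n), (18, s), (18, t), (18, v), (18, y), (23, n), (23, t), (23, v), (23, y)}

{(18, b), (18, n), (18, s), (18, t), (18, v), (18, y), (23, n), (23, t), (23, v), (23, y)}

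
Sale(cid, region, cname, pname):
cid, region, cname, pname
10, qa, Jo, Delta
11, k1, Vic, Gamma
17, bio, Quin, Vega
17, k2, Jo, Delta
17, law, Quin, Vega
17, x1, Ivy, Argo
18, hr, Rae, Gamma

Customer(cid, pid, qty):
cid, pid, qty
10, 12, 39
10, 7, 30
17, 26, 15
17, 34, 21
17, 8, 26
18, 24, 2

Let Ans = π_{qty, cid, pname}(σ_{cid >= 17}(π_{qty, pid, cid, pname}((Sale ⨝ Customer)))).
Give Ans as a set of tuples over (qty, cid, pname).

{(15, 17, Argo), (15, 17, Delta), (15, 17, Vega), (2, 18, Gamma), (21, 17, Argo), (21, 17, Delta), (21, 17, Vega), (26, 17, Argo), (26, 17, Delta), (26, 17, Vega)}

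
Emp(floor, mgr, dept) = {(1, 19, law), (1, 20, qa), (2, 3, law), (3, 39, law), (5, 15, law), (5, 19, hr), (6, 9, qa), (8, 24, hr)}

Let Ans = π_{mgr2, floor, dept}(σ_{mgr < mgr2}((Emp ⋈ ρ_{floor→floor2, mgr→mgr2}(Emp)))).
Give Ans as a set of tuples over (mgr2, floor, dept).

{(15, 2, law), (19, 2, law), (19, 5, law), (20, 6, qa), (24, 5, hr), (39, 1, law), (39, 2, law), (39, 5, law)}

ρ[floor→floor2, mgr→mgr2]: schema becomes (floor2, mgr2, dept); tuples unchanged.
Joining Emp and ρ_{floor→floor2, mgr→mgr2}(Emp) on dept yields {(1, 19, law, 1, 19), (1, 19, law, 2, 3), (1, 19, law, 3, 39), (1, 19, law, 5, 15), (1, 20, qa, 1, 20), (1, 20, qa, 6, 9), (2, 3, law, 1, 19), (2, 3, law, 2, 3), (2, 3, law, 3, 39), (2, 3, law, 5, 15), (3, 39, law, 1, 19), (3, 39, law, 2, 3), (3, 39, law, 3, 39), (3, 39, law, 5, 15), (5, 15, law, 1, 19), (5, 15, law, 2, 3), (5, 15, law, 3, 39), (5, 15, law, 5, 15), (5, 19, hr, 5, 19), (5, 19, hr, 8, 24), (6, 9, qa, 1, 20), (6, 9, qa, 6, 9), (8, 24, hr, 5, 19), (8, 24, hr, 8, 24)}.
Filtering on mgr < mgr2 leaves {(1, 19, law, 3, 39), (2, 3, law, 1, 19), (2, 3, law, 3, 39), (2, 3, law, 5, 15), (5, 15, law, 1, 19), (5, 15, law, 3, 39), (5, 19, hr, 8, 24), (6, 9, qa, 1, 20)}.
π_{mgr2, floor, dept} gives {(15, 2, law), (19, 2, law), (19, 5, law), (20, 6, qa), (24, 5, hr), (39, 1, law), (39, 2, law), (39, 5, law)}.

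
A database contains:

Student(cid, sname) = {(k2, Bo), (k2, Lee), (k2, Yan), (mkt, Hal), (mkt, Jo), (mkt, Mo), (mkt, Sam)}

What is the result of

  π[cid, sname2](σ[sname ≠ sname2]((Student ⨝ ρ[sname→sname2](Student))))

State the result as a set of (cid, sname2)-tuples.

ρ[sname→sname2]: schema becomes (cid, sname2); tuples unchanged.
Student ⋈ ρ[sname→sname2](Student) (natural join on cid): {(k2, Bo, Bo), (k2, Bo, Lee), (k2, Bo, Yan), (k2, Lee, Bo), (k2, Lee, Lee), (k2, Lee, Yan), (k2, Yan, Bo), (k2, Yan, Lee), (k2, Yan, Yan), (mkt, Hal, Hal), (mkt, Hal, Jo), (mkt, Hal, Mo), (mkt, Hal, Sam), (mkt, Jo, Hal), (mkt, Jo, Jo), (mkt, Jo, Mo), (mkt, Jo, Sam), (mkt, Mo, Hal), (mkt, Mo, Jo), (mkt, Mo, Mo), (mkt, Mo, Sam), (mkt, Sam, Hal), (mkt, Sam, Jo), (mkt, Sam, Mo), (mkt, Sam, Sam)}
Selection sname ≠ sname2: {(k2, Bo, Lee), (k2, Bo, Yan), (k2, Lee, Bo), (k2, Lee, Yan), (k2, Yan, Bo), (k2, Yan, Lee), (mkt, Hal, Jo), (mkt, Hal, Mo), (mkt, Hal, Sam), (mkt, Jo, Hal), (mkt, Jo, Mo), (mkt, Jo, Sam), (mkt, Mo, Hal), (mkt, Mo, Jo), (mkt, Mo, Sam), (mkt, Sam, Hal), (mkt, Sam, Jo), (mkt, Sam, Mo)}
π_{cid, sname2} gives {(k2, Bo), (k2, Lee), (k2, Yan), (mkt, Hal), (mkt, Jo), (mkt, Mo), (mkt, Sam)} (11 duplicate(s) eliminated).

{(k2, Bo), (k2, Lee), (k2, Yan), (mkt, Hal), (mkt, Jo), (mkt, Mo), (mkt, Sam)}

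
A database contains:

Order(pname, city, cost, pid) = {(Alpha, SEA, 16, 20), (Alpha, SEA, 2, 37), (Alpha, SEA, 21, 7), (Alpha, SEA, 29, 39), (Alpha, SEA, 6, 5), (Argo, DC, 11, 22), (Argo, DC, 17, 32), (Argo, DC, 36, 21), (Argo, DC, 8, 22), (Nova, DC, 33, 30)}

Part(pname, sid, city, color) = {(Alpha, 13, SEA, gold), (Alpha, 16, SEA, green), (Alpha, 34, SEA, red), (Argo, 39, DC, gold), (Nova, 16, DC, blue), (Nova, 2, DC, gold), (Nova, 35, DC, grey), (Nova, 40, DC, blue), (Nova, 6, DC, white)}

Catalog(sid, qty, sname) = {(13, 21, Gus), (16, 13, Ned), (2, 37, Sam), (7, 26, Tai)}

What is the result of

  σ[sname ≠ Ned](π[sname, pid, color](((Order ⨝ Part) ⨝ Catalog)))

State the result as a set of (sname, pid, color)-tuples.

{(Gus, 20, gold), (Gus, 37, gold), (Gus, 39, gold), (Gus, 5, gold), (Gus, 7, gold), (Sam, 30, gold)}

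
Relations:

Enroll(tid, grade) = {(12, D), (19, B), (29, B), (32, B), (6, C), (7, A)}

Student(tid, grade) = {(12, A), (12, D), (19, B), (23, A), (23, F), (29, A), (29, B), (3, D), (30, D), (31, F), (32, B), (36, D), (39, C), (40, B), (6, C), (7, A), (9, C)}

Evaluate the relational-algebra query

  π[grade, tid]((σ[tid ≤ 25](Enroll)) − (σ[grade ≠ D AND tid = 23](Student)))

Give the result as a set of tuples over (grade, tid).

{(A, 7), (B, 19), (C, 6), (D, 12)}

Filtering on tid ≤ 25 leaves {(12, D), (19, B), (6, C), (7, A)}.
Filtering on grade ≠ D AND tid = 23 leaves {(23, A), (23, F)}.
Taking the difference: {(12, D), (19, B), (6, C), (7, A)}
π_{grade, tid} gives {(A, 7), (B, 19), (C, 6), (D, 12)}.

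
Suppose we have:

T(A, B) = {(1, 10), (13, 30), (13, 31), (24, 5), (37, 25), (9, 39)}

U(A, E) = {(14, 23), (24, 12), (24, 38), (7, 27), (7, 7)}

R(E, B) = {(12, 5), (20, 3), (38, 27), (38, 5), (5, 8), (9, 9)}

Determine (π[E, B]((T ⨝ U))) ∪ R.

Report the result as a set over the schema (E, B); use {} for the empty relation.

Natural join on A: {(24, 5, 12), (24, 5, 38)}
Projecting to E, B: {(12, 5), (38, 5)}
Set union of the two operands is {(12, 5), (20, 3), (38, 27), (38, 5), (5, 8), (9, 9)}.

{(12, 5), (20, 3), (38, 27), (38, 5), (5, 8), (9, 9)}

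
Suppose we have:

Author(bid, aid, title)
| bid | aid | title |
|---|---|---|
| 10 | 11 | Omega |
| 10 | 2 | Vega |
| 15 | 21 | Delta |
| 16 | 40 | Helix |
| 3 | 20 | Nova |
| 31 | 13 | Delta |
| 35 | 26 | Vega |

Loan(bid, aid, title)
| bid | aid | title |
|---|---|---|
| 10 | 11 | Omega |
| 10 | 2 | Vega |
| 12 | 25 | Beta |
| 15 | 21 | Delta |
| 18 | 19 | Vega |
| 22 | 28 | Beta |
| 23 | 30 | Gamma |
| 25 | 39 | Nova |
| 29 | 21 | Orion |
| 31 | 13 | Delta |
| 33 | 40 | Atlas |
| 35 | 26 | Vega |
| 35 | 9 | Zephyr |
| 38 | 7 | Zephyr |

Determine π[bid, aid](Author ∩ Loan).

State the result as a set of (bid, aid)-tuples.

Taking the intersection: {(10, 11, Omega), (10, 2, Vega), (15, 21, Delta), (31, 13, Delta), (35, 26, Vega)}
Keep only column(s) bid, aid: {(10, 11), (10, 2), (15, 21), (31, 13), (35, 26)}

{(10, 11), (10, 2), (15, 21), (31, 13), (35, 26)}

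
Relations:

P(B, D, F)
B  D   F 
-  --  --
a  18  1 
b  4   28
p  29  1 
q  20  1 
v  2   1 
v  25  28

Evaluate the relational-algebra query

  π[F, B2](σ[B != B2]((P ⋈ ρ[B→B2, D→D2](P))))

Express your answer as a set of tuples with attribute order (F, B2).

ρ[B→B2, D→D2]: schema becomes (B2, D2, F); tuples unchanged.
Joining P and ρ[B→B2, D→D2](P) on F yields {(a, 18, 1, a, 18), (a, 18, 1, p, 29), (a, 18, 1, q, 20), (a, 18, 1, v, 2), (b, 4, 28, b, 4), (b, 4, 28, v, 25), (p, 29, 1, a, 18), (p, 29, 1, p, 29), (p, 29, 1, q, 20), (p, 29, 1, v, 2), (q, 20, 1, a, 18), (q, 20, 1, p, 29), (q, 20, 1, q, 20), (q, 20, 1, v, 2), (v, 2, 1, a, 18), (v, 2, 1, p, 29), (v, 2, 1, q, 20), (v, 2, 1, v, 2), (v, 25, 28, b, 4), (v, 25, 28, v, 25)}.
Selection B != B2: {(a, 18, 1, p, 29), (a, 18, 1, q, 20), (a, 18, 1, v, 2), (b, 4, 28, v, 25), (p, 29, 1, a, 18), (p, 29, 1, q, 20), (p, 29, 1, v, 2), (q, 20, 1, a, 18), (q, 20, 1, p, 29), (q, 20, 1, v, 2), (v, 2, 1, a, 18), (v, 2, 1, p, 29), (v, 2, 1, q, 20), (v, 25, 28, b, 4)}
Keep only column(s) F, B2 (8 duplicate(s) eliminated): {(1, a), (1, p), (1, q), (1, v), (28, b), (28, v)}

{(1, a), (1, p), (1, q), (1, v), (28, b), (28, v)}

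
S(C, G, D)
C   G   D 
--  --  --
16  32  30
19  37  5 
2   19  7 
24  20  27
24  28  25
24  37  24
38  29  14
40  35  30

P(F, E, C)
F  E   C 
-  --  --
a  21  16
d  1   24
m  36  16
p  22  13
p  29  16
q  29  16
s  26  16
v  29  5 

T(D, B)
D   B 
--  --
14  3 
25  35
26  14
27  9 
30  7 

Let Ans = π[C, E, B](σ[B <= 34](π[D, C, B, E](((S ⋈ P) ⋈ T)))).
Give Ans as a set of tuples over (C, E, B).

{(16, 21, 7), (16, 26, 7), (16, 29, 7), (16, 36, 7), (24, 1, 9)}

Joining S and P on C yields {(16, 32, 30, a, 21), (16, 32, 30, m, 36), (16, 32, 30, p, 29), (16, 32, 30, q, 29), (16, 32, 30, s, 26), (24, 20, 27, d, 1), (24, 28, 25, d, 1), (24, 37, 24, d, 1)}.
Joining (S ⋈ P) and T on D yields {(16, 32, 30, a, 21, 7), (16, 32, 30, m, 36, 7), (16, 32, 30, p, 29, 7), (16, 32, 30, q, 29, 7), (16, 32, 30, s, 26, 7), (24, 20, 27, d, 1, 9), (24, 28, 25, d, 1, 35)}.
Keep only column(s) D, C, B, E (1 duplicate(s) eliminated): {(25, 24, 35, 1), (27, 24, 9, 1), (30, 16, 7, 21), (30, 16, 7, 26), (30, 16, 7, 29), (30, 16, 7, 36)}
σ[B <= 34]: keep tuples satisfying B <= 34 → {(27, 24, 9, 1), (30, 16, 7, 21), (30, 16, 7, 26), (30, 16, 7, 29), (30, 16, 7, 36)}
Keep only column(s) C, E, B: {(16, 21, 7), (16, 26, 7), (16, 29, 7), (16, 36, 7), (24, 1, 9)}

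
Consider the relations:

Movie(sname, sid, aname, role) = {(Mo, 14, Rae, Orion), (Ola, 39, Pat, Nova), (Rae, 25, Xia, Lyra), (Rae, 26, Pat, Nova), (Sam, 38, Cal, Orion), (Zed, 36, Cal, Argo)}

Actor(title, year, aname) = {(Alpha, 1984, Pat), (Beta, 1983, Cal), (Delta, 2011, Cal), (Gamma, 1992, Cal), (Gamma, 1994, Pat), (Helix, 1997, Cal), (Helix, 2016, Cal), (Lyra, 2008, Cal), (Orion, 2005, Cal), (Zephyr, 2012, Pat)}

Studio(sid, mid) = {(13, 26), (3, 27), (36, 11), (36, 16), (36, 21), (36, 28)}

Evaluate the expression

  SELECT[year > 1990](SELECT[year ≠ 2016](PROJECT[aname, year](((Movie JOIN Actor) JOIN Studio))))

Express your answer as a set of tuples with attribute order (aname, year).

Joining Movie and Actor on aname yields {(Ola, 39, Pat, Nova, Alpha, 1984), (Ola, 39, Pat, Nova, Gamma, 1994), (Ola, 39, Pat, Nova, Zephyr, 2012), (Rae, 26, Pat, Nova, Alpha, 1984), (Rae, 26, Pat, Nova, Gamma, 1994), (Rae, 26, Pat, Nova, Zephyr, 2012), (Sam, 38, Cal, Orion, Beta, 1983), (Sam, 38, Cal, Orion, Delta, 2011), (Sam, 38, Cal, Orion, Gamma, 1992), (Sam, 38, Cal, Orion, Helix, 1997), (Sam, 38, Cal, Orion, Helix, 2016), (Sam, 38, Cal, Orion, Lyra, 2008), (Sam, 38, Cal, Orion, Orion, 2005), (Zed, 36, Cal, Argo, Beta, 1983), (Zed, 36, Cal, Argo, Delta, 2011), (Zed, 36, Cal, Argo, Gamma, 1992), (Zed, 36, Cal, Argo, Helix, 1997), (Zed, 36, Cal, Argo, Helix, 2016), (Zed, 36, Cal, Argo, Lyra, 2008), (Zed, 36, Cal, Argo, Orion, 2005)}.
Joining (Movie JOIN Actor) and Studio on sid yields {(Zed, 36, Cal, Argo, Beta, 1983, 11), (Zed, 36, Cal, Argo, Beta, 1983, 16), (Zed, 36, Cal, Argo, Beta, 1983, 21), (Zed, 36, Cal, Argo, Beta, 1983, 28), (Zed, 36, Cal, Argo, Delta, 2011, 11), (Zed, 36, Cal, Argo, Delta, 2011, 16), (Zed, 36, Cal, Argo, Delta, 2011, 21), (Zed, 36, Cal, Argo, Delta, 2011, 28), (Zed, 36, Cal, Argo, Gamma, 1992, 11), (Zed, 36, Cal, Argo, Gamma, 1992, 16), (Zed, 36, Cal, Argo, Gamma, 1992, 21), (Zed, 36, Cal, Argo, Gamma, 1992, 28), (Zed, 36, Cal, Argo, Helix, 1997, 11), (Zed, 36, Cal, Argo, Helix, 1997, 16), (Zed, 36, Cal, Argo, Helix, 1997, 21), (Zed, 36, Cal, Argo, Helix, 1997, 28), (Zed, 36, Cal, Argo, Helix, 2016, 11), (Zed, 36, Cal, Argo, Helix, 2016, 16), (Zed, 36, Cal, Argo, Helix, 2016, 21), (Zed, 36, Cal, Argo, Helix, 2016, 28), (Zed, 36, Cal, Argo, Lyra, 2008, 11), (Zed, 36, Cal, Argo, Lyra, 2008, 16), (Zed, 36, Cal, Argo, Lyra, 2008, 21), (Zed, 36, Cal, Argo, Lyra, 2008, 28), (Zed, 36, Cal, Argo, Orion, 2005, 11), (Zed, 36, Cal, Argo, Orion, 2005, 16), (Zed, 36, Cal, Argo, Orion, 2005, 21), (Zed, 36, Cal, Argo, Orion, 2005, 28)}.
Keep only column(s) aname, year (21 duplicate(s) eliminated): {(Cal, 1983), (Cal, 1992), (Cal, 1997), (Cal, 2005), (Cal, 2008), (Cal, 2011), (Cal, 2016)}
σ[year ≠ 2016]: keep tuples satisfying year ≠ 2016 → {(Cal, 1983), (Cal, 1992), (Cal, 1997), (Cal, 2005), (Cal, 2008), (Cal, 2011)}
σ[year > 1990]: keep tuples satisfying year > 1990 → {(Cal, 1992), (Cal, 1997), (Cal, 2005), (Cal, 2008), (Cal, 2011)}

{(Cal, 1992), (Cal, 1997), (Cal, 2005), (Cal, 2008), (Cal, 2011)}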